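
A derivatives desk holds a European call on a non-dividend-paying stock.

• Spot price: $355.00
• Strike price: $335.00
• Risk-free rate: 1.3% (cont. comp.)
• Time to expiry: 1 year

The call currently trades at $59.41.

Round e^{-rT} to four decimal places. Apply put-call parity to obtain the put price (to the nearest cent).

exp(−rT) = exp(−0.013·1) = 0.9871
Put-call parity: C − P = S − K·e^(−rT) = 355 − 335·0.9871 = 355 − 330.6785 = 24.3215
P = C − (C − P) = 59.41 − (24.3215) = 35.0885

$35.09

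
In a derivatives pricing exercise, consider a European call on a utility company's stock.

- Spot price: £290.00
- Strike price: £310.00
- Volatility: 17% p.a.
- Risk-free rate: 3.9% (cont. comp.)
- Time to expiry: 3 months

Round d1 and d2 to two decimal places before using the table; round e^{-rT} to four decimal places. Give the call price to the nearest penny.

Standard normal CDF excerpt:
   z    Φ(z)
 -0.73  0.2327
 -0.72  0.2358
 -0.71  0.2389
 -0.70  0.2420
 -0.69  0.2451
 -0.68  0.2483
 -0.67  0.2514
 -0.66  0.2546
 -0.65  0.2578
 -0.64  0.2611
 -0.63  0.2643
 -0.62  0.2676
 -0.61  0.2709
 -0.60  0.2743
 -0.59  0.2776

£3.31

σ√T = 0.17 × 0.5000 = 0.0850
d₁ = [ln(290/310) + (0.039 + ½·0.17²)·0.25] / (σ√T) = (-0.0667 + 0.0134) / 0.0850 = -0.6274 ⇒ -0.63
d₂ = -0.6274 − 0.0850 = -0.7124 ⇒ -0.71
e^(−rT) = e^(−0.039·0.25) = 0.9903
N(d₁) = N(-0.63) = 0.2643;  N(d₂) = N(-0.71) = 0.2389
C = 290·0.2643 − 310·0.9903·0.2389 = 76.6470 − 73.3406 = 3.3064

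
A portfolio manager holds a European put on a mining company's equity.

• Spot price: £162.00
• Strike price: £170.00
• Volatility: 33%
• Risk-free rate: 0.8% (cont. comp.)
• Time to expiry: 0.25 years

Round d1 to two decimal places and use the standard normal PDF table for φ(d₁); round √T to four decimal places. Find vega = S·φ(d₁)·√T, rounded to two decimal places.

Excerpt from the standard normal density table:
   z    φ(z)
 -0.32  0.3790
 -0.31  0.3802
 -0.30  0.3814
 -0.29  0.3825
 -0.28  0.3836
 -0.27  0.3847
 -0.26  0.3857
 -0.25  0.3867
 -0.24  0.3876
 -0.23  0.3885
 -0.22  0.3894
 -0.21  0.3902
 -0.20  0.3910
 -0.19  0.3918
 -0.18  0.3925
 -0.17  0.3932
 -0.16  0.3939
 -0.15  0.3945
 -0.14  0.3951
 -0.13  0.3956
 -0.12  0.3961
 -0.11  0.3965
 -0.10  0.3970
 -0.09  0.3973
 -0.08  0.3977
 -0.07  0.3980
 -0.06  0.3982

σ√T = 0.33 × 0.5000 = 0.1650
d₁ = [ln(162/170) + (0.008 + 0.33²/2)·0.25] / 0.1650 = [-0.0482 + 0.0156] / 0.1650 = -0.1975 which rounds to -0.20
√T = √0.25 = 0.5000
φ(d₁) = φ(-0.20) = 0.3910
vega = S·φ(d₁)·√T = 162·0.3910·0.5000 = 31.6710
(Vega is the same for a European call and put with the same parameters.)

31.67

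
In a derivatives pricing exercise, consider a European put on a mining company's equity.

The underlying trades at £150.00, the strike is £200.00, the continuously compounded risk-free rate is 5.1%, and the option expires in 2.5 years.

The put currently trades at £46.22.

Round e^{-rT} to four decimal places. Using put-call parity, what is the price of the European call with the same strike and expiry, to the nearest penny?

£20.16

e^(−rT) = e^(−0.051·2.5) = 0.8803
Put-call parity: C − P = S − K·e^(−rT) = 150 − 200·0.8803 = 150 − 176.0600 = -26.0600
C = P + (C − P) = 46.22 + (-26.0600) = 20.1600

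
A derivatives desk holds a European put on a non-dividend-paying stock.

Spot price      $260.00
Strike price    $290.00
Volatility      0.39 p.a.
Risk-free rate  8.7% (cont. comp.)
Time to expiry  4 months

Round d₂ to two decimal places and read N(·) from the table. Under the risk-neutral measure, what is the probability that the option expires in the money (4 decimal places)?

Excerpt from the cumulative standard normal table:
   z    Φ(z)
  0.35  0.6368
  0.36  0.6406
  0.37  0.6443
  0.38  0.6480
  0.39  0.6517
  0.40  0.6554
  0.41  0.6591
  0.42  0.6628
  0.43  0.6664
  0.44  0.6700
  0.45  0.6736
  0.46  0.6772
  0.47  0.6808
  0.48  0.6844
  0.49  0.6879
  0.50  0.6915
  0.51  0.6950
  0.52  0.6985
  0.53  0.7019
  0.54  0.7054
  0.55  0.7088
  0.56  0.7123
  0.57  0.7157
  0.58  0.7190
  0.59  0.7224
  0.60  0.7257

0.6808

T = 0.3333;  σ√T = 0.2252
d₁ = [ln(260/290) + (0.087 + 0.39²/2)·0.3333] / 0.2252 = [-0.1092 + 0.0543] / 0.2252 = -0.2436 → -0.24
d₂ = d₁ − σ√T = -0.2436 − 0.2252 = -0.4688 → -0.47
Pr(exercise) under Q = N(−d₂) = N(0.47) = 0.6808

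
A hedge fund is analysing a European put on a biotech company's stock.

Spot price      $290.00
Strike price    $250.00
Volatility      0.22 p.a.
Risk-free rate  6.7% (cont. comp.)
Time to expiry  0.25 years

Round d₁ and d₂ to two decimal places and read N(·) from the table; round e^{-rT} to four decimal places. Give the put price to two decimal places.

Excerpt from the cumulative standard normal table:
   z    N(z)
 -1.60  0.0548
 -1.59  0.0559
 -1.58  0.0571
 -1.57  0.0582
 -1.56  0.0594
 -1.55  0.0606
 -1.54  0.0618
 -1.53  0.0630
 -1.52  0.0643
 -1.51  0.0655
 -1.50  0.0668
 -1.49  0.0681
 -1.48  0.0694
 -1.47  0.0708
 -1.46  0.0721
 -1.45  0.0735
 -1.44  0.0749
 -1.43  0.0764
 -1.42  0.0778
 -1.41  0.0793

$0.84

σ√T = 0.22·√0.25 = 0.1100
d₁ = [ln(290/250) + (0.067 + 0.22²/2)·0.25] / 0.1100 = [0.1484 + 0.0228] / 0.1100 = 1.5565 ≈ 1.56
d₂ = d₁ − σ√T = 1.5565 − 0.1100 = 1.4465 ≈ 1.45
e^(−rT) = e^(−0.067·0.25) = 0.9834
N(−d₂) = N(-1.45) = 0.0735;  N(−d₁) = N(-1.56) = 0.0594
P = 250·0.9834·0.0735 − 290·0.0594 = 18.0700 − 17.2260 = 0.8440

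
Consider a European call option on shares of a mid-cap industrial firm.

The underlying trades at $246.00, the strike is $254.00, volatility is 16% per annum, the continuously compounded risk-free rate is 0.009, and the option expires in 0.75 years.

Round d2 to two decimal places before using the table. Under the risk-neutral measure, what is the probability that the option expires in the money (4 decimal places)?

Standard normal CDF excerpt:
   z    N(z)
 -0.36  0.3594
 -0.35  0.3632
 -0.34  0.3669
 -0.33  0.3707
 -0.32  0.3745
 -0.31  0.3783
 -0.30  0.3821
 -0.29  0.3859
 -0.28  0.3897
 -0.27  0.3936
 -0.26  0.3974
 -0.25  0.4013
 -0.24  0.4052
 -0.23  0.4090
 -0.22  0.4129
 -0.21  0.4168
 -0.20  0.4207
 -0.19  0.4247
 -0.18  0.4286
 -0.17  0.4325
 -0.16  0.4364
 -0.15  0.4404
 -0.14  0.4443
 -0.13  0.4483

T = 0.75;  σ√T = 0.1386
ln(S/K) + (r + σ²/2)T = ln(246/254) + (0.009 + 0.16²/2)·0.75 = -0.0320 + 0.0163 = -0.0157
d₁ = -0.0157 / 0.1386 = -0.1130 ≈ -0.11
d₂ = d₁ − σ√T = -0.1130 − 0.1386 = -0.2515 ≈ -0.25
Risk-neutral Pr[S_T > K] = N(d₂) = N(-0.25) = 0.4013

0.4013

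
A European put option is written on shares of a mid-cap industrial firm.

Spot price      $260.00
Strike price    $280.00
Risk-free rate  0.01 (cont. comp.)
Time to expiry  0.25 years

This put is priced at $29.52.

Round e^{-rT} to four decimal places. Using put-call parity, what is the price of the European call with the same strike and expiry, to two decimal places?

exp(−rT) = exp(−0.01·0.25) = 0.9975
Put-call parity: C − P = S − K·e^(−rT) = 260 − 280·0.9975 = 260 − 279.3000 = -19.3000
C = P + (C − P) = 29.52 + (-19.3000) = 10.2200

$10.22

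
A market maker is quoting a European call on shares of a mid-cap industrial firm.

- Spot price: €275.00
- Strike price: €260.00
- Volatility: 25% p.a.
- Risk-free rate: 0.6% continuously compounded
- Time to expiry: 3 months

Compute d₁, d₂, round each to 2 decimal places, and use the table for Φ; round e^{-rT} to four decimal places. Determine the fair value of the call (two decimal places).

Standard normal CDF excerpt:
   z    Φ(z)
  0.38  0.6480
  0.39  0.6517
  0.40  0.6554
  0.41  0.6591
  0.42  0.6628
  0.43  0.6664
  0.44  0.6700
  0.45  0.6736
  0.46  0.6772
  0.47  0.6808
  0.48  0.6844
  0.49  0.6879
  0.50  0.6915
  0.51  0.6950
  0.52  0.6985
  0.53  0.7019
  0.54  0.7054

€21.94

σ√T = 0.25 × 0.5000 = 0.1250
d₁ = [ln(275/260) + (0.006 + 0.25²/2)·0.25] / 0.1250 = [0.0561 + 0.0093] / 0.1250 = 0.5232 which rounds to 0.52
d₂ = d₁ − σ√T = 0.5232 − 0.1250 = 0.3982 which rounds to 0.40
exp(−rT) = exp(−0.006·0.25) = 0.9985
N(d₁) = N(0.52) = 0.6985;  N(d₂) = N(0.40) = 0.6554
C = 275·0.6985 − 260·0.9985·0.6554 = 192.0875 − 170.1484 = 21.9391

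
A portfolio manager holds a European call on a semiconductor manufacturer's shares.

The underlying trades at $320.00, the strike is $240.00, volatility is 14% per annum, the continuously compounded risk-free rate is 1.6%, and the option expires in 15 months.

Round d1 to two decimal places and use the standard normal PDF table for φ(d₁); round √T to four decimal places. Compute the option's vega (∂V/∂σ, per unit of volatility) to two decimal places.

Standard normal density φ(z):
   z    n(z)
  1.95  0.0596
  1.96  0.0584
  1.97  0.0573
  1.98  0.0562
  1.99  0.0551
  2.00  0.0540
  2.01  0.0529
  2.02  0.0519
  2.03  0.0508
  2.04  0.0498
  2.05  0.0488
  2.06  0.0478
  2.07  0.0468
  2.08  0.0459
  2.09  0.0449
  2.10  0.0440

σ√T = 0.14·√1.25 = 0.1565
d₁ = [ln(320/240) + (0.016 + 0.14²/2)·1.25] / 0.1565 = [0.2877 + 0.0323] / 0.1565 = 2.0440 ⇒ 2.04
√T = √1.25 = 1.1180
φ(d₁) = φ(2.04) = 0.0498
vega = S·φ(d₁)·√T = 320·0.0498·1.1180 = 17.8164

17.82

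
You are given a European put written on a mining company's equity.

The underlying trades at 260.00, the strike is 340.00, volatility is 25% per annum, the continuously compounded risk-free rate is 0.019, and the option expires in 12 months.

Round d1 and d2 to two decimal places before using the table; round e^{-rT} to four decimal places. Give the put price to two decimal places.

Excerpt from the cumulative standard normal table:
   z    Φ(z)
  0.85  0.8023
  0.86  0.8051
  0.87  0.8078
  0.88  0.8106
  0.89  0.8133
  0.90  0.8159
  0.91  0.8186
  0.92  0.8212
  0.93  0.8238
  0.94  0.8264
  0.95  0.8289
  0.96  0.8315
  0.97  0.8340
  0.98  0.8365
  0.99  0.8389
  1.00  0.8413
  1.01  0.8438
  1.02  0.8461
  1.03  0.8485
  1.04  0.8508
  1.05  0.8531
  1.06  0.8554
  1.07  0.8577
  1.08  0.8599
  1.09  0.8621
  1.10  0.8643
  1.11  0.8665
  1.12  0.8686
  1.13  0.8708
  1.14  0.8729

79.74

T = 1;  σ√T = 0.2500
d₁ = [ln(260/340) + (0.019 + 0.25²/2)·1] / 0.2500 = [-0.2683 + 0.0503] / 0.2500 = -0.8721 which rounds to -0.87
d₂ = d₁ − σ√T = -0.8721 − 0.2500 = -1.1221 which rounds to -1.12
e^(−rT) = e^(−0.019·1) = 0.9812
N(−d₂) = N(1.12) = 0.8686;  N(−d₁) = N(0.87) = 0.8078
P = 340·0.9812·0.8686 − 260·0.8078 = 289.7719 − 210.0280 = 79.7439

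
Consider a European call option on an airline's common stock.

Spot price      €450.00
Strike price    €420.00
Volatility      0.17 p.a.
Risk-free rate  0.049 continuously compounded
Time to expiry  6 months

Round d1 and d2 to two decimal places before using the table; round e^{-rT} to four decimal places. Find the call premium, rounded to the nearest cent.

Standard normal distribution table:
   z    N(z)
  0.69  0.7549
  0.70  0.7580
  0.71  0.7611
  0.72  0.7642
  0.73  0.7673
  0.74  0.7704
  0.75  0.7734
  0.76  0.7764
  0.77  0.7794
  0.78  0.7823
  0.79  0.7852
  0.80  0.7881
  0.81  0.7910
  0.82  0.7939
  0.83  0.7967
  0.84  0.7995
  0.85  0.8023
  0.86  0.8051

T = 0.5;  σ√T = 0.1202
ln(S/K) + (r + σ²/2)T = ln(450/420) + (0.049 + 0.17²/2)·0.5 = 0.0690 + 0.0317 = 0.1007
d₁ = 0.1007 / 0.1202 = 0.8379 ≈ 0.84
d₂ = d₁ − σ√T = 0.8379 − 0.1202 = 0.7177 ≈ 0.72
e^(−rT) = e^(−0.049·0.5) = 0.9758
N(d₁) = N(0.84) = 0.7995;  N(d₂) = N(0.72) = 0.7642
C = 450·0.7995 − 420·0.9758·0.7642 = 359.7750 − 313.1967 = 46.5783

€46.58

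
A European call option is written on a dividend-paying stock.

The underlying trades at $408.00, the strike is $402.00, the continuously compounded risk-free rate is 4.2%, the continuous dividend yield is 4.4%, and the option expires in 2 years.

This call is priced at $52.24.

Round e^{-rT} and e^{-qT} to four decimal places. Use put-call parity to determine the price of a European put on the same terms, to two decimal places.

exp(−qT) = exp(−0.044·2) = 0.9158;  exp(−rT) = exp(−0.042·2) = 0.9194
Put-call parity: C − P = S·e^(−qT) − K·e^(−rT) = 408·0.9158 − 402·0.9194 = 373.6464 − 369.5988 = 4.0476
P = C − (C − P) = 52.24 − (4.0476) = 48.1924

$48.19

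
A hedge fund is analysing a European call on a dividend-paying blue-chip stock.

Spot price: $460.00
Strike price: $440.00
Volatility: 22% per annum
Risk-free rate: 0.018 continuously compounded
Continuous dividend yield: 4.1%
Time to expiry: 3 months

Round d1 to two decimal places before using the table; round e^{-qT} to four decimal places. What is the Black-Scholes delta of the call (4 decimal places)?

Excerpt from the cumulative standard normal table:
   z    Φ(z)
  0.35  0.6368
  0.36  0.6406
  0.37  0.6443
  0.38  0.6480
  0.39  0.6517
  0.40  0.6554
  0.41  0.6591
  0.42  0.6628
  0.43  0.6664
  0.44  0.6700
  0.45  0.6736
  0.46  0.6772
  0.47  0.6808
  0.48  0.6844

0.6524

σ√T = 0.22·√0.25 = 0.1100
ln(S/K) + (r − q + σ²/2)T = ln(460/440) + (0.018 − 0.041 + 0.22²/2)·0.25 = 0.0445 + 0.0003 = 0.0448
d₁ = 0.0448 / 0.1100 = 0.4068 ≈ 0.41
N(d₁) = N(0.41) = 0.6591
Δ_call = e^(−qT)·N(d₁) = 0.9898·0.6591 = 0.6524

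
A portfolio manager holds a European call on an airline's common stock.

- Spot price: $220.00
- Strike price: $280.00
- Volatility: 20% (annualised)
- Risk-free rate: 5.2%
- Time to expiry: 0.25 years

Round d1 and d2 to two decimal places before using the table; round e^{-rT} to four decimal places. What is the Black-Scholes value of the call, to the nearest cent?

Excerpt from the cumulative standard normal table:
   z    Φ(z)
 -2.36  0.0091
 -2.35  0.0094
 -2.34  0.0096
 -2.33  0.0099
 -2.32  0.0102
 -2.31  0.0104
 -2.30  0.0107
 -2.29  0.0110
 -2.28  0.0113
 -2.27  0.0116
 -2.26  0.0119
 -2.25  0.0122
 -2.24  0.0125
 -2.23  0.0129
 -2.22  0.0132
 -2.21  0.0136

σ√T = 0.2·√0.25 = 0.1000
ln(S/K) + (r + σ²/2)T = ln(220/280) + (0.052 + 0.2²/2)·0.25 = -0.2412 + 0.0180 = -0.2232
d₁ = -0.2232 / 0.1000 = -2.2316 ⇒ -2.23
d₂ = d₁ − σ√T = -2.2316 − 0.1000 = -2.3316 ⇒ -2.33
e^(−rT) = e^(−0.052·0.25) = 0.9871
N(d₁) = N(-2.23) = 0.0129;  N(d₂) = N(-2.33) = 0.0099
C = 220·0.0129 − 280·0.9871·0.0099 = 2.8380 − 2.7362 = 0.1018

$0.10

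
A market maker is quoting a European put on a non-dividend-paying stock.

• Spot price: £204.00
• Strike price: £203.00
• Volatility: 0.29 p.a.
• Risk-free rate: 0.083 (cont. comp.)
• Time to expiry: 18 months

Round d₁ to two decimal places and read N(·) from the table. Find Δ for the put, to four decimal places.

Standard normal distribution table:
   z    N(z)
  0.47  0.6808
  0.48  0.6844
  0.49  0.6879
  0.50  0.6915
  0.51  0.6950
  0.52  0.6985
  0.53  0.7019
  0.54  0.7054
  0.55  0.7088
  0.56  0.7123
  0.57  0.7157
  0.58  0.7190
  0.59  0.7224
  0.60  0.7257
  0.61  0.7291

σ√T = 0.29 × 1.2247 = 0.3552
d₁ = [ln(204/203) + (0.083 + 0.29²/2)·1.5] / 0.3552 = [0.0049 + 0.1876] / 0.3552 = 0.5420 ≈ 0.54
N(d₁) = N(0.54) = 0.7054
Δ_put = N(d₁) − 1 = 0.7054 − 1 = -0.2946

-0.2946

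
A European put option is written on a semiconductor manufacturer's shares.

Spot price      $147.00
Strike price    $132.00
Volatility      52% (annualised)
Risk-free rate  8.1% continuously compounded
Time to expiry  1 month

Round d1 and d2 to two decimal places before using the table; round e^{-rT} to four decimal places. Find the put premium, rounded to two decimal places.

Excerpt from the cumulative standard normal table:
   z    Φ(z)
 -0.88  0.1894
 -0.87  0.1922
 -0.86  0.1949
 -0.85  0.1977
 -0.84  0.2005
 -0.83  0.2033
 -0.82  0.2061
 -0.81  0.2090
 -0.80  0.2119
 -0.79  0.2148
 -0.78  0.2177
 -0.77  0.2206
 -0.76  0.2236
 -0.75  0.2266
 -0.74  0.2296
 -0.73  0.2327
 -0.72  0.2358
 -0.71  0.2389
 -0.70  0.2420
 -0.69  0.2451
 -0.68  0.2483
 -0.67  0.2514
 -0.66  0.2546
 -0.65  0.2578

σ√T = 0.52·√0.08333 = 0.1501
ln(S/K) + (r + σ²/2)T = ln(147/132) + (0.081 + 0.52²/2)·0.08333 = 0.1076 + 0.0180 = 0.1256
d₁ = 0.1256 / 0.1501 = 0.8370 ≈ 0.84
d₂ = d₁ − σ√T = 0.8370 − 0.1501 = 0.6869 ≈ 0.69
exp(−rT) = exp(−0.081·0.08333) = 0.9933
N(−d₂) = N(-0.69) = 0.2451;  N(−d₁) = N(-0.84) = 0.2005
P = 132·0.9933·0.2451 − 147·0.2005 = 32.1364 − 29.4735 = 2.6629

$2.66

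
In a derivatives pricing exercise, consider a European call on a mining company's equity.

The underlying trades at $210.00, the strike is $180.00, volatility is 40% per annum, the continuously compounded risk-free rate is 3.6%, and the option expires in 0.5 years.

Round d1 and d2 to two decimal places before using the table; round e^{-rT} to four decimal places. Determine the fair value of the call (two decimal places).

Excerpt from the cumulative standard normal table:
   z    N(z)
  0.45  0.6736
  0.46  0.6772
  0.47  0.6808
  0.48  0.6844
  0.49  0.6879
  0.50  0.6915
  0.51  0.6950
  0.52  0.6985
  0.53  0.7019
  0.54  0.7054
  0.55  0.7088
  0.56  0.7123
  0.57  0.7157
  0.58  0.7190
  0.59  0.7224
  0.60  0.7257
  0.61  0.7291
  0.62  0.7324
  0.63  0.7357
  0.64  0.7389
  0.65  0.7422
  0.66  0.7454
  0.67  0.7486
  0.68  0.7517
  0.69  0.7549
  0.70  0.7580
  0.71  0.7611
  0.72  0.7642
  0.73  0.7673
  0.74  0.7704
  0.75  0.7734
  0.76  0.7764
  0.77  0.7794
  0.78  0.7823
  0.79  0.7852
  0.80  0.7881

$42.05

σ√T = 0.4 × 0.7071 = 0.2828
ln(S/K) + (r + σ²/2)T = ln(210/180) + (0.036 + 0.4²/2)·0.5 = 0.1542 + 0.0580 = 0.2122
d₁ = 0.2122 / 0.2828 = 0.7501 which rounds to 0.75
d₂ = d₁ − σ√T = 0.7501 − 0.2828 = 0.4672 which rounds to 0.47
e^(−rT) = e^(−0.036·0.5) = 0.9822
N(d₁) = N(0.75) = 0.7734;  N(d₂) = N(0.47) = 0.6808
C = 210·0.7734 − 180·0.9822·0.6808 = 162.4140 − 120.3627 = 42.0513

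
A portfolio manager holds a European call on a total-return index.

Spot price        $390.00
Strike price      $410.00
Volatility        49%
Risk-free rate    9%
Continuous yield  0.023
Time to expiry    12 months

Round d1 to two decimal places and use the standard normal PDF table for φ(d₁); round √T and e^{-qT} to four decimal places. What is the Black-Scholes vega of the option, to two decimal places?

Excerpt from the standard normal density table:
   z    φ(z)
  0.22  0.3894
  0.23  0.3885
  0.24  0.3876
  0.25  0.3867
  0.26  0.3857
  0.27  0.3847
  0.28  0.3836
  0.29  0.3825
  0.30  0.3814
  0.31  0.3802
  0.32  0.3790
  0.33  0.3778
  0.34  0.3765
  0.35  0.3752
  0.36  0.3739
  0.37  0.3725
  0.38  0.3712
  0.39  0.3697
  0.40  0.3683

σ√T = 0.49·√1 = 0.4900
d₁ = [ln(390/410) + (0.09 − 0.023 + 0.49²/2)·1] / 0.4900 = [-0.0500 + 0.1870] / 0.4900 = 0.2797 → 0.28
√T = √1 = 1.0000
φ(d₁) = φ(0.28) = 0.3836
e^(−qT) = e^(−0.023·1) = 0.9773
vega = S·e^(−qT)·φ(d₁)·√T = 390·0.9773·0.3836·1.0000 = 146.2080

146.21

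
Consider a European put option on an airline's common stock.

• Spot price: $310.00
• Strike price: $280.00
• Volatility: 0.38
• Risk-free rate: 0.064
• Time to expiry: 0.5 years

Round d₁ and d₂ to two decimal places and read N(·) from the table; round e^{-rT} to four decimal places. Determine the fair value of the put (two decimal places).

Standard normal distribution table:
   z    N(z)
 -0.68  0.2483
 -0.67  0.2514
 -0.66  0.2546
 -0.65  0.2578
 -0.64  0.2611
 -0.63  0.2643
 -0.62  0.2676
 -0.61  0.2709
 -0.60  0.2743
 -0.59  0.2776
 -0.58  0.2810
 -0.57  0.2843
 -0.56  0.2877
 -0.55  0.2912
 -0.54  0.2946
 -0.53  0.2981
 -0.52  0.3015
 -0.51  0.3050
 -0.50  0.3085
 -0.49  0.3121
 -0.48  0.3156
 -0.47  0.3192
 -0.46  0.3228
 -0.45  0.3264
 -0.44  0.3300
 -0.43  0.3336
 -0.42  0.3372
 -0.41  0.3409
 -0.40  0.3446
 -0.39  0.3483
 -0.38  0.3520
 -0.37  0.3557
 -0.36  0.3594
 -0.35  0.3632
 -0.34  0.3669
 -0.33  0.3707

σ√T = 0.38 × 0.7071 = 0.2687
ln(S/K) + (r + σ²/2)T = ln(310/280) + (0.064 + 0.38²/2)·0.5 = 0.1018 + 0.0681 = 0.1699
d₁ = 0.1699 / 0.2687 = 0.6322 which rounds to 0.63
d₂ = d₁ − σ√T = 0.6322 − 0.2687 = 0.3635 which rounds to 0.36
exp(−rT) = exp(−0.064·0.5) = 0.9685
N(−d₂) = N(-0.36) = 0.3594;  N(−d₁) = N(-0.63) = 0.2643
P = 280·0.9685·0.3594 − 310·0.2643 = 97.4621 − 81.9330 = 15.5291

$15.53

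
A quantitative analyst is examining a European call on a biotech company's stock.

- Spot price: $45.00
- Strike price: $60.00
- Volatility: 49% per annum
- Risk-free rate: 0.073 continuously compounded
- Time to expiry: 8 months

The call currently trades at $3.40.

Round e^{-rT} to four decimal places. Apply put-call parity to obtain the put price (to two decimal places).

e^(−rT) = e^(−0.073·0.6667) = 0.9525
Put-call parity: C − P = S − K·e^(−rT) = 45 − 60·0.9525 = 45 − 57.1500 = -12.1500
P = C − (C − P) = 3.40 − (-12.1500) = 15.5500

$15.55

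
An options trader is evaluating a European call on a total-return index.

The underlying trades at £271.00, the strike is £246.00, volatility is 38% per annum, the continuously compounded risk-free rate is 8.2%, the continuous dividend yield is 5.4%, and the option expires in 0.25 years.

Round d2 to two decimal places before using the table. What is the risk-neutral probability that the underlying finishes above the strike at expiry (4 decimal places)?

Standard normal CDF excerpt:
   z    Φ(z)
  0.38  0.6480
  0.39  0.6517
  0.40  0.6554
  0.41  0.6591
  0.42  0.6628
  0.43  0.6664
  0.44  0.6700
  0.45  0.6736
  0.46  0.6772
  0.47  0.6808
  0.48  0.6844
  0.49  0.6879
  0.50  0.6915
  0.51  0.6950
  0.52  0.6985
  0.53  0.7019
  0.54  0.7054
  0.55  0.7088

0.6736

σ√T = 0.38 × 0.5000 = 0.1900
d₁ = [ln(271/246) + (0.082 − 0.054 + 0.38²/2)·0.25] / 0.1900 = [0.0968 + 0.0251] / 0.1900 = 0.6412 ≈ 0.64
d₂ = d₁ − σ√T = 0.6412 − 0.1900 = 0.4512 ≈ 0.45
Pr(exercise) under Q = N(d₂) = 0.6736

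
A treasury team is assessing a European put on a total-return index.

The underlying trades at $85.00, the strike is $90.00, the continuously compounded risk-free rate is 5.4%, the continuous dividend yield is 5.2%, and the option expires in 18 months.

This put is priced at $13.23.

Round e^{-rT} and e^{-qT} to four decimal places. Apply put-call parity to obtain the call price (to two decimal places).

$8.86

exp(−qT) = exp(−0.052·1.5) = 0.9250;  exp(−rT) = exp(−0.054·1.5) = 0.9222
Put-call parity: C − P = S·e^(−qT) − K·e^(−rT) = 85·0.9250 − 90·0.9222 = 78.6250 − 82.9980 = -4.3730
C = P + (C − P) = 13.23 + (-4.3730) = 8.8570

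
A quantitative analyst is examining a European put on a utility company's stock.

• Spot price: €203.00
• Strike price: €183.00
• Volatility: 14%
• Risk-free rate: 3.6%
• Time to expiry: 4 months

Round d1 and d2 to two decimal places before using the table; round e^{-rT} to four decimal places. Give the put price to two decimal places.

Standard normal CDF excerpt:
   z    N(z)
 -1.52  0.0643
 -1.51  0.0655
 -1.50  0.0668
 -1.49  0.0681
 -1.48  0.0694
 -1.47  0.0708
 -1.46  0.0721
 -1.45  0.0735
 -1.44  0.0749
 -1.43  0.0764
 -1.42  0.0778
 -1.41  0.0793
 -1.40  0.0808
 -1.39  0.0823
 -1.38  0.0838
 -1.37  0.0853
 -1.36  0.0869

€0.51

σ√T = 0.14·√0.3333 = 0.0808
d₁ = [ln(203/183) + (0.036 + ½·0.14²)·0.3333] / (σ√T) = (0.1037 + 0.0153) / 0.0808 = 1.4721 ≈ 1.47
d₂ = 1.4721 − 0.0808 = 1.3912 ≈ 1.39
exp(−rT) = exp(−0.036·0.3333) = 0.9881
N(−d₂) = N(-1.39) = 0.0823;  N(−d₁) = N(-1.47) = 0.0708
P = 183·0.9881·0.0823 − 203·0.0708 = 14.8817 − 14.3724 = 0.5093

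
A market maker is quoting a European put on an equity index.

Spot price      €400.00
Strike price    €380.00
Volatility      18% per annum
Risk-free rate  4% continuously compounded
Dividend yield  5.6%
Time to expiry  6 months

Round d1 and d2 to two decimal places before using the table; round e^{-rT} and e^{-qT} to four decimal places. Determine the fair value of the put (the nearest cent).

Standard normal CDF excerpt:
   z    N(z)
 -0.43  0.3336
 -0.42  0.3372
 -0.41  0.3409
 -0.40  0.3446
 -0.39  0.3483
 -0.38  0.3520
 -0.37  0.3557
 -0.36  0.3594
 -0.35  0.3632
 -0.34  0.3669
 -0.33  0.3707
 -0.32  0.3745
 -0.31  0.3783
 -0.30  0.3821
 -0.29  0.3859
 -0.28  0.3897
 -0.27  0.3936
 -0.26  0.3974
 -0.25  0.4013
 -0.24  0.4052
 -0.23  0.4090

€11.12

T = 0.5;  σ√T = 0.1273
d₁ = [ln(400/380) + (0.04 − 0.056 + 0.18²/2)·0.5] / 0.1273 = [0.0513 + 0.0001] / 0.1273 = 0.4038 → 0.40
d₂ = d₁ − σ√T = 0.4038 − 0.1273 = 0.2765 → 0.28
e^(−qT) = e^(−0.056·0.5) = 0.9724;  e^(−rT) = e^(−0.04·0.5) = 0.9802
N(−d₂) = N(-0.28) = 0.3897;  N(−d₁) = N(-0.40) = 0.3446
P = 380·0.9802·0.3897 − 400·0.9724·0.3446 = 145.1539 − 134.0356 = 11.1183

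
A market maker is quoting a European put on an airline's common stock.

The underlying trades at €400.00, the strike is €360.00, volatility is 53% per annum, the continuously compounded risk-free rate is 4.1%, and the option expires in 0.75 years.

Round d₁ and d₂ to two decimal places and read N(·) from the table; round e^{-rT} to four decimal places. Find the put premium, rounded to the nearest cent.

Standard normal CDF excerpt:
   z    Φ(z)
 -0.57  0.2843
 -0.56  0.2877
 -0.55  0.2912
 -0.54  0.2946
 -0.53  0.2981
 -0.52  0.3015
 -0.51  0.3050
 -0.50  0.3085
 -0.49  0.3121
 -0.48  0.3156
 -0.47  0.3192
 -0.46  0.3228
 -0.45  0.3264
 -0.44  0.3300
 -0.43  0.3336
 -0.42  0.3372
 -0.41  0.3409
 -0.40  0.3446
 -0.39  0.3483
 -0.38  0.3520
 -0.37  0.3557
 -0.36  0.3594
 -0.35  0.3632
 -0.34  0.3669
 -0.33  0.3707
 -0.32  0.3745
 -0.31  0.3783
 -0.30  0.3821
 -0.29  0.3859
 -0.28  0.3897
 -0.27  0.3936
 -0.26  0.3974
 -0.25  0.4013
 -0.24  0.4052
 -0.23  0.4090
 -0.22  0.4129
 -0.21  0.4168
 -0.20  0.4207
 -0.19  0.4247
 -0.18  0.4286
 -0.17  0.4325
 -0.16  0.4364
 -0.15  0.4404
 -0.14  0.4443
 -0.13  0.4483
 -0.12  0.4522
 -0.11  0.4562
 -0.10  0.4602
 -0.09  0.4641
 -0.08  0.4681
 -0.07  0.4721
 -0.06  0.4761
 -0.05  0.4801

€45.57

T = 0.75;  σ√T = 0.4590
d₁ = [ln(400/360) + (0.041 + 0.53²/2)·0.75] / 0.4590 = [0.1054 + 0.1361] / 0.4590 = 0.5260 → 0.53
d₂ = d₁ − σ√T = 0.5260 − 0.4590 = 0.0670 → 0.07
exp(−rT) = exp(−0.041·0.75) = 0.9697
N(−d₂) = N(-0.07) = 0.4721;  N(−d₁) = N(-0.53) = 0.2981
P = 360·0.9697·0.4721 − 400·0.2981 = 164.8063 − 119.2400 = 45.5663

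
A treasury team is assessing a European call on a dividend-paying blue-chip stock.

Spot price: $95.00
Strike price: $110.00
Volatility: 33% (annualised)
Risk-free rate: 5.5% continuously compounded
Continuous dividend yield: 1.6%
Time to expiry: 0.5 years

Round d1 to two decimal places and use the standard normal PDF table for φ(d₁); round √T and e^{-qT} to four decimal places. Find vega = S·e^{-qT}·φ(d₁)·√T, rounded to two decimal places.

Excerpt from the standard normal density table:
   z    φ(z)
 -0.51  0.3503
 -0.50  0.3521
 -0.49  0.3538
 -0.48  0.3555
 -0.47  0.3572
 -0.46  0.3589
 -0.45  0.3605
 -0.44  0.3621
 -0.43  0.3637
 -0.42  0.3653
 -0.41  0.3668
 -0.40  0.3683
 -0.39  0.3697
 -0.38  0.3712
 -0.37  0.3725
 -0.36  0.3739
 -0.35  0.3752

24.24

T = 0.5;  σ√T = 0.2333
ln(S/K) + (r − q + σ²/2)T = ln(95/110) + (0.055 − 0.016 + 0.33²/2)·0.5 = -0.1466 + 0.0467 = -0.0999
d₁ = -0.0999 / 0.2333 = -0.4280 → -0.43
√T = √0.5 = 0.7071
φ(d₁) = φ(-0.43) = 0.3637
exp(−qT) = exp(−0.016·0.5) = 0.9920
vega = S·exp(−qT)·φ(d₁)·√T = 95·0.9920·0.3637·0.7071 = 24.2359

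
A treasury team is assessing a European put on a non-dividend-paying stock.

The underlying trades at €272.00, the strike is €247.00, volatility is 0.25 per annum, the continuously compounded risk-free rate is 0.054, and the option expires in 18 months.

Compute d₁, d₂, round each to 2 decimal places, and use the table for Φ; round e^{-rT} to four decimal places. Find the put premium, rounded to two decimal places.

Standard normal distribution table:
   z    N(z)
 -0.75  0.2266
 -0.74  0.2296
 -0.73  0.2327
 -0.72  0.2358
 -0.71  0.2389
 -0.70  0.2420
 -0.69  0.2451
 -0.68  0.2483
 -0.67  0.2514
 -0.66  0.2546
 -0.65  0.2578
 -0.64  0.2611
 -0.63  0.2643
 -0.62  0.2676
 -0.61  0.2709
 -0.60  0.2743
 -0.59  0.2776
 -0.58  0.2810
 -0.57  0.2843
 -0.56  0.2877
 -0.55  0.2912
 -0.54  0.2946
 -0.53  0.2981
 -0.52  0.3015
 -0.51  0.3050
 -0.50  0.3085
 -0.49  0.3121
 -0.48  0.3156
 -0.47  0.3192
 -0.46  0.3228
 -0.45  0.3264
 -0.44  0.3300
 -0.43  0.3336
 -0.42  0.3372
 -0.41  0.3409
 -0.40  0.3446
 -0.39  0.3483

€12.69

T = 1.5;  σ√T = 0.3062
d₁ = [ln(272/247) + (0.054 + 0.25²/2)·1.5] / 0.3062 = [0.0964 + 0.1279] / 0.3062 = 0.7325 ⇒ 0.73
d₂ = d₁ − σ√T = 0.7325 − 0.3062 = 0.4263 ⇒ 0.43
e^(−rT) = e^(−0.054·1.5) = 0.9222
P = 247·0.9222·N(-0.43) − 272·N(-0.73) = 247·0.9222·0.3336 − 272·0.2327 = 75.9885 − 63.2944 = 12.6941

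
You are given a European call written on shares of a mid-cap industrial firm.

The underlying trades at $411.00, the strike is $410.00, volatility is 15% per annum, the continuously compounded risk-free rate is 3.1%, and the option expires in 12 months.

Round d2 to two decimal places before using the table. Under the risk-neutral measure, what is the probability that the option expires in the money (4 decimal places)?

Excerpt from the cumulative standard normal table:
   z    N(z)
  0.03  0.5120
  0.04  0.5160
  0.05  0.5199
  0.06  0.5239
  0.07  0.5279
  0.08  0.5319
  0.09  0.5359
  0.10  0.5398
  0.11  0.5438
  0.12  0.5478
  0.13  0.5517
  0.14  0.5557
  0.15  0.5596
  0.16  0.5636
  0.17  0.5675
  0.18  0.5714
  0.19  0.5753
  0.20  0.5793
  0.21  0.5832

σ√T = 0.15·√1 = 0.1500
ln(S/K) + (r + σ²/2)T = ln(411/410) + (0.031 + 0.15²/2)·1 = 0.0024 + 0.0422 = 0.0447
d₁ = 0.0447 / 0.1500 = 0.2979 ≈ 0.30
d₂ = d₁ − σ√T = 0.2979 − 0.1500 = 0.1479 ≈ 0.15
Risk-neutral Pr[S_T > K] = N(d₂) = N(0.15) = 0.5596

0.5596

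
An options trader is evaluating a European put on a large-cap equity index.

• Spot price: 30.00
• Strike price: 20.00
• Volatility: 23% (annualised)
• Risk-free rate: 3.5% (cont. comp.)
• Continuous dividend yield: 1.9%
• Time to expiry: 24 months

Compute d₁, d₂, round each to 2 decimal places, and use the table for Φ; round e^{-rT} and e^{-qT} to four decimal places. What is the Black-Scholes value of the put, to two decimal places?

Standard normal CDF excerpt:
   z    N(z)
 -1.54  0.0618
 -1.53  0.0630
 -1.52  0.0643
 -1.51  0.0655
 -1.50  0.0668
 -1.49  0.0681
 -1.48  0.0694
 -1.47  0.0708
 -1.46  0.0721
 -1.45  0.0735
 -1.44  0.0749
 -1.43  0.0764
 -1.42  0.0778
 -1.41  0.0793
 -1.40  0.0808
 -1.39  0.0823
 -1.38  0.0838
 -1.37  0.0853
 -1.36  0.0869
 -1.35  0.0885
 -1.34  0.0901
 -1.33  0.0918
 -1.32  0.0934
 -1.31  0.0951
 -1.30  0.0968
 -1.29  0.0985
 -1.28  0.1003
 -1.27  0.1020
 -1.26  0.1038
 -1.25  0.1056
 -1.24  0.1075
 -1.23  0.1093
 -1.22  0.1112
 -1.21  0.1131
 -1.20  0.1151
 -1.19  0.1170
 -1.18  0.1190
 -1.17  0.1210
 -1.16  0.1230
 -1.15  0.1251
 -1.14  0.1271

σ√T = 0.23·√2 = 0.3253
d₁ = [ln(30/20) + (0.035 − 0.019 + 0.23²/2)·2] / 0.3253 = [0.4055 + 0.0849] / 0.3253 = 1.5076 which rounds to 1.51
d₂ = d₁ − σ√T = 1.5076 − 0.3253 = 1.1823 which rounds to 1.18
exp(−qT) = exp(−0.019·2) = 0.9627;  exp(−rT) = exp(−0.035·2) = 0.9324
N(−d₂) = N(-1.18) = 0.1190;  N(−d₁) = N(-1.51) = 0.0655
P = 20·0.9324·0.1190 − 30·0.9627·0.0655 = 2.2191 − 1.8917 = 0.3274

0.33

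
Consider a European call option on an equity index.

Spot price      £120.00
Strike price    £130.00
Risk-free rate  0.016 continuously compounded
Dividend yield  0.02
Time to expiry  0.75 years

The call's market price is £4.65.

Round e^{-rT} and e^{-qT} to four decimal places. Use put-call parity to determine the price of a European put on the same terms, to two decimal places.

£14.89

exp(−qT) = exp(−0.02·0.75) = 0.9851;  exp(−rT) = exp(−0.016·0.75) = 0.9881
Put-call parity: C − P = S·e^(−qT) − K·e^(−rT) = 120·0.9851 − 130·0.9881 = 118.2120 − 128.4530 = -10.2410
P = C − (C − P) = 4.65 − (-10.2410) = 14.8910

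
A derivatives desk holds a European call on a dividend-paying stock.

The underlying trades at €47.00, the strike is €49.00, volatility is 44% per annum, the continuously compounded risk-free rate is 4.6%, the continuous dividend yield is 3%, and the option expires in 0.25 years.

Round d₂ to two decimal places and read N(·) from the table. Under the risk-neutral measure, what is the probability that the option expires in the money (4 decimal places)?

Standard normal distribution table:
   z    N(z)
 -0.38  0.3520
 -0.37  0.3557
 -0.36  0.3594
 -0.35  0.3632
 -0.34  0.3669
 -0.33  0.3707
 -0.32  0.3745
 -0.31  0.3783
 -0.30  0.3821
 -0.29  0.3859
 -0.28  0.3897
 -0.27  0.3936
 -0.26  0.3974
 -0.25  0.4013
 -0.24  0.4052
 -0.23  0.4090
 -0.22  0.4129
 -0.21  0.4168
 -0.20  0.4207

0.3897

σ√T = 0.44·√0.25 = 0.2200
d₁ = [ln(47/49) + (0.046 − 0.03 + 0.44²/2)·0.25] / 0.2200 = [-0.0417 + 0.0282] / 0.2200 = -0.0612 ≈ -0.06
d₂ = d₁ − σ√T = -0.0612 − 0.2200 = -0.2812 ≈ -0.28
Pr(exercise) under Q = N(d₂) = 0.3897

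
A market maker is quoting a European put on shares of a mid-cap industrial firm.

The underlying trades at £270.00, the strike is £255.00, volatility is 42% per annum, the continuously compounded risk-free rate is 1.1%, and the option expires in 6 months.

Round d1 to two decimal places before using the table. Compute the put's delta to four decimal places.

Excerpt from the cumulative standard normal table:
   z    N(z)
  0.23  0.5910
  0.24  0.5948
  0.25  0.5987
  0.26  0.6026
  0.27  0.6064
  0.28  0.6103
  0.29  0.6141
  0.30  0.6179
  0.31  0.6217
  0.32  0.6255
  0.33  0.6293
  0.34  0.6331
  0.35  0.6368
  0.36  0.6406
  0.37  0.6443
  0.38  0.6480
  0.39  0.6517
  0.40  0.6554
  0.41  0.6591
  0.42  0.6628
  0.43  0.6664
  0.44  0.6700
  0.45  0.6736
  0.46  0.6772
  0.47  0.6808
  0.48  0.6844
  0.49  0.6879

σ√T = 0.42·√0.5 = 0.2970
d₁ = [ln(270/255) + (0.011 + 0.42²/2)·0.5] / 0.2970 = [0.0572 + 0.0496] / 0.2970 = 0.3595 → 0.36
N(d₁) = N(0.36) = 0.6406
Δ_put = N(d₁) − 1 = 0.6406 − 1 = -0.3594

-0.3594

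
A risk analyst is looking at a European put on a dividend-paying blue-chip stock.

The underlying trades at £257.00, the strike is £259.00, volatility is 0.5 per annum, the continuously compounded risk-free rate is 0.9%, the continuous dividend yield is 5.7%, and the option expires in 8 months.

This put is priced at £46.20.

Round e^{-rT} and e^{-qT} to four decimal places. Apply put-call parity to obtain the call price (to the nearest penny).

£36.17

e^(−qT) = e^(−0.057·0.6667) = 0.9627;  e^(−rT) = e^(−0.009·0.6667) = 0.9940
Put-call parity: C − P = S·e^(−qT) − K·e^(−rT) = 257·0.9627 − 259·0.9940 = 247.4139 − 257.4460 = -10.0321
C = P + (C − P) = 46.20 + (-10.0321) = 36.1679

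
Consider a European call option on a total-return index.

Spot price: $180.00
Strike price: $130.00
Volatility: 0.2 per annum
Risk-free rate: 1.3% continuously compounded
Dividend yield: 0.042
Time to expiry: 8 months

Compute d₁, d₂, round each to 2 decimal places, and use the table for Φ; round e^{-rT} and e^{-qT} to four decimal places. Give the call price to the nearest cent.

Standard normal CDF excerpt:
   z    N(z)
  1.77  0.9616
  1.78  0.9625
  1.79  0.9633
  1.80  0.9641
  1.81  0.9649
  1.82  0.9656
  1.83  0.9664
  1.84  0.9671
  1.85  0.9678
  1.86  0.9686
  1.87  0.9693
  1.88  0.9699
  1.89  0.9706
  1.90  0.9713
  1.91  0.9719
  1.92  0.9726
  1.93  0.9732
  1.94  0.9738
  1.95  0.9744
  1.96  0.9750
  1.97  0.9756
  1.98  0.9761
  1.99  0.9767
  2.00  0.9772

T = 0.6667;  σ√T = 0.1633
d₁ = [ln(180/130) + (0.013 − 0.042 + 0.2²/2)·0.6667] / 0.1633 = [0.3254 − 0.0060] / 0.1633 = 1.9561 → 1.96
d₂ = d₁ − σ√T = 1.9561 − 0.1633 = 1.7928 → 1.79
e^(−qT) = e^(−0.042·0.6667) = 0.9724;  e^(−rT) = e^(−0.013·0.6667) = 0.9914
N(d₁) = N(1.96) = 0.9750;  N(d₂) = N(1.79) = 0.9633
C = 180·0.9724·0.9750 − 130·0.9914·0.9633 = 170.6562 − 124.1520 = 46.5042

$46.50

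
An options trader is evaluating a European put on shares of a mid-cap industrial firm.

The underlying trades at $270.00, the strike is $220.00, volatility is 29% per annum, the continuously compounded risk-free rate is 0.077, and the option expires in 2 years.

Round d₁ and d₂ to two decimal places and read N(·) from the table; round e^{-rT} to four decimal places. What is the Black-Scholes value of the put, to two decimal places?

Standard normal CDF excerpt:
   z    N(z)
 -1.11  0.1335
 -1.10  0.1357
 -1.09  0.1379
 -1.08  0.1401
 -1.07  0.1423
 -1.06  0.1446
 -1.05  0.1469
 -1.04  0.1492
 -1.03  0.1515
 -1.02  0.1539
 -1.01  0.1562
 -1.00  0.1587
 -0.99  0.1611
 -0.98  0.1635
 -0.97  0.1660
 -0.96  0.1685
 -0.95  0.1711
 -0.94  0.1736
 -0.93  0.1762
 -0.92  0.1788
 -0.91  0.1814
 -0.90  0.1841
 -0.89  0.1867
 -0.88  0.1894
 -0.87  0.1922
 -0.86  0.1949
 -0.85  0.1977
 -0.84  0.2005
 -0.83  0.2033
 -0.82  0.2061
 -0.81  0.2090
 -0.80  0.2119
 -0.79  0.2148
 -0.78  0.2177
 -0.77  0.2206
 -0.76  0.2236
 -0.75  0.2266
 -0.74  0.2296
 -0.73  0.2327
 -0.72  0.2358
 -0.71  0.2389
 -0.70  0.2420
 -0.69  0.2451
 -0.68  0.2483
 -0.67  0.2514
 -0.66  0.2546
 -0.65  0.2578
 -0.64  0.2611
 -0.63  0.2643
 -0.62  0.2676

$9.59

T = 2;  σ√T = 0.4101
d₁ = [ln(270/220) + (0.077 + 0.29²/2)·2] / 0.4101 = [0.2048 + 0.2381] / 0.4101 = 1.0799 ≈ 1.08
d₂ = d₁ − σ√T = 1.0799 − 0.4101 = 0.6698 ≈ 0.67
exp(−rT) = exp(−0.077·2) = 0.8573
N(−d₂) = N(-0.67) = 0.2514;  N(−d₁) = N(-1.08) = 0.1401
P = 220·0.8573·0.2514 − 270·0.1401 = 47.4155 − 37.8270 = 9.5885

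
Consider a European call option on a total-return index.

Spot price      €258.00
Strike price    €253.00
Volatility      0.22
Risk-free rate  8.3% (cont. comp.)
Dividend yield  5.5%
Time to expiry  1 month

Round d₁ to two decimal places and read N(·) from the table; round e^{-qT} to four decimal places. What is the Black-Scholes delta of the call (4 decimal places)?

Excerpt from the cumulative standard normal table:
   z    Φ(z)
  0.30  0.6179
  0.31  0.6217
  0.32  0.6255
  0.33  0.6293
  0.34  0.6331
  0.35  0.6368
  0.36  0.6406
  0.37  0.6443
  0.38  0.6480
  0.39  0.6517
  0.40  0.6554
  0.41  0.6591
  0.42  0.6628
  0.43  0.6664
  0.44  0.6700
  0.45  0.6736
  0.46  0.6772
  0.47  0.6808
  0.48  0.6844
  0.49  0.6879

0.6450

T = 0.08333;  σ√T = 0.0635
d₁ = [ln(258/253) + (0.083 − 0.055 + ½·0.22²)·0.08333] / (σ√T) = (0.0196 + 0.0043) / 0.0635 = 0.3766 → 0.38
N(d₁) = N(0.38) = 0.6480
Δ_call = exp(−qT)·N(d₁) = 0.9954·0.6480 = 0.6450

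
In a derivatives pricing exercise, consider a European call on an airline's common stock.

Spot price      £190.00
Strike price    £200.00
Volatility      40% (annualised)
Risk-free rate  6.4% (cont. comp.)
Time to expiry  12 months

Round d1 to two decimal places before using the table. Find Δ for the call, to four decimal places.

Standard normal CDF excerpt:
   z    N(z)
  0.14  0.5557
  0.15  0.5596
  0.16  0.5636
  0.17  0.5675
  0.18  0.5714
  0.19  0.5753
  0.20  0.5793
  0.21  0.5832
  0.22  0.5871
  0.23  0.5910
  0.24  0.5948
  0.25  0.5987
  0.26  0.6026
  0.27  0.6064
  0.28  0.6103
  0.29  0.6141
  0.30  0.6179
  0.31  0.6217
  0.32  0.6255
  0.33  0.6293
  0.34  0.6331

0.5910

σ√T = 0.4 × 1.0000 = 0.4000
d₁ = [ln(190/200) + (0.064 + 0.4²/2)·1] / 0.4000 = [-0.0513 + 0.1440] / 0.4000 = 0.2318 ≈ 0.23
N(d₁) = N(0.23) = 0.5910
Δ_call = N(d₁) = 0.5910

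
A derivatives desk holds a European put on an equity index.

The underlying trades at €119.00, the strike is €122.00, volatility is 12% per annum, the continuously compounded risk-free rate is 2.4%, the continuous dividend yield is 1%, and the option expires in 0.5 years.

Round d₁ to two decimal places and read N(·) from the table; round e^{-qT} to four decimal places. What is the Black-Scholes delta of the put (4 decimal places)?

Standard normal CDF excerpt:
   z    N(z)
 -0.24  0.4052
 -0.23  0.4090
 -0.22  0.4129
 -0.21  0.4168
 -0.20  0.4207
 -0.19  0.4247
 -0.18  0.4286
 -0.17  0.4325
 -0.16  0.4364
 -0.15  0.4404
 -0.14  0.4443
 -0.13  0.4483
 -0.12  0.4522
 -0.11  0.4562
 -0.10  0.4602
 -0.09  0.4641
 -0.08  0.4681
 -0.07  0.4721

T = 0.5;  σ√T = 0.0849
d₁ = [ln(119/122) + (0.024 − 0.01 + ½·0.12²)·0.5] / (σ√T) = (-0.0249 + 0.0106) / 0.0849 = -0.1685 which rounds to -0.17
N(d₁) = N(-0.17) = 0.4325
Δ_put = e^(−qT)·(N(d₁) − 1) = 0.9950·(0.4325 − 1) = -0.5647

-0.5647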